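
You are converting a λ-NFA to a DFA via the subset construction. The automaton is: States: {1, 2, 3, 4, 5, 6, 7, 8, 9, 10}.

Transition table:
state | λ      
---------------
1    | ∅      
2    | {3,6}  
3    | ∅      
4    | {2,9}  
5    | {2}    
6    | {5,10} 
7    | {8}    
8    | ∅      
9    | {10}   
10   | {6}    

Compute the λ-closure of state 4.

Start with {4}.
From 4 via λ: add 2, 9.
From 2 via λ: add 3, 6.
From 9 via λ: add 10.
From 6 via λ: add 5.
No new states can be added; the closed set is {2, 3, 4, 5, 6, 9, 10}.

{2, 3, 4, 5, 6, 9, 10}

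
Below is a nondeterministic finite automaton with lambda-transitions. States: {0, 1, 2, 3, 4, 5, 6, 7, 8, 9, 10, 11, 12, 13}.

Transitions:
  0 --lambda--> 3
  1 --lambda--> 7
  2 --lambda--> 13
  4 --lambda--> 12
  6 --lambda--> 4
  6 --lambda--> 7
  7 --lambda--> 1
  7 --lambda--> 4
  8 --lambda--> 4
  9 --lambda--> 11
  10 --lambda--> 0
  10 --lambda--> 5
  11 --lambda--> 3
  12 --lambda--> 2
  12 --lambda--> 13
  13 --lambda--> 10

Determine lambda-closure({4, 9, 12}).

Start with {4, 9, 12}.
From 9 via lambda: add 11.
From 12 via lambda: add 2, 13.
From 11 via lambda: add 3.
From 13 via lambda: add 10.
From 10 via lambda: add 0, 5.
No new states can be added; the closed set is {0, 2, 3, 4, 5, 9, 10, 11, 12, 13}.

{0, 2, 3, 4, 5, 9, 10, 11, 12, 13}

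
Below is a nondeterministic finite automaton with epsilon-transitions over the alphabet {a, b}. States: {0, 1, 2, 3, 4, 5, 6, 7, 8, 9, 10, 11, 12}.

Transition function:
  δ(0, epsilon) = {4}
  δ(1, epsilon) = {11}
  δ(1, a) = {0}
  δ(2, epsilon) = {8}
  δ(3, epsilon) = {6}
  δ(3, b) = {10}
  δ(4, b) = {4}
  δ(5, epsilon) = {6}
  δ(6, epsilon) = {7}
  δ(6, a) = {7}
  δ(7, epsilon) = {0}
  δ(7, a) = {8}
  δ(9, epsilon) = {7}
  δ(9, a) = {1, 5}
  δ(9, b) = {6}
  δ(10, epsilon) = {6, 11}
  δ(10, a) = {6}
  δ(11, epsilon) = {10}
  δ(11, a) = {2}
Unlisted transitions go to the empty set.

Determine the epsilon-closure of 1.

{0, 1, 4, 6, 7, 10, 11}

Start with {1}.
From 1 via epsilon: add 11.
From 11 via epsilon: add 10.
From 10 via epsilon: add 6.
From 6 via epsilon: add 7.
From 7 via epsilon: add 0.
From 0 via epsilon: add 4.
No new states can be added; the closed set is {0, 1, 4, 6, 7, 10, 11}.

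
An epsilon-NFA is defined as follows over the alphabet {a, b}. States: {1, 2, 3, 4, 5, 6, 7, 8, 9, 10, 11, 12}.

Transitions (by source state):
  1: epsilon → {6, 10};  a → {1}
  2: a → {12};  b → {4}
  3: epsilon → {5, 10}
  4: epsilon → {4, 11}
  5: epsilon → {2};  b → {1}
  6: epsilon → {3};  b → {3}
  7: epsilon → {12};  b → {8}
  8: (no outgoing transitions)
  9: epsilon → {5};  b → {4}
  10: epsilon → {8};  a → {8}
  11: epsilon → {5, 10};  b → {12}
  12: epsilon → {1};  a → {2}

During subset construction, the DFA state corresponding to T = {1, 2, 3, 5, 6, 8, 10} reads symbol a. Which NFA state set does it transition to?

{1, 2, 3, 5, 6, 8, 10, 12}

1 on a → {1}.
2 on a → {12}.
10 on a → {8}.
No a-transition from 3, 5, 6, 8.
Union after reading a: {1, 8, 12}.
Now take the epsilon-closure:
From 1 via epsilon: add 6, 10.
From 6 via epsilon: add 3.
From 3 via epsilon: add 5.
From 5 via epsilon: add 2.
No new states can be added; the closed set is {1, 2, 3, 5, 6, 8, 10, 12}.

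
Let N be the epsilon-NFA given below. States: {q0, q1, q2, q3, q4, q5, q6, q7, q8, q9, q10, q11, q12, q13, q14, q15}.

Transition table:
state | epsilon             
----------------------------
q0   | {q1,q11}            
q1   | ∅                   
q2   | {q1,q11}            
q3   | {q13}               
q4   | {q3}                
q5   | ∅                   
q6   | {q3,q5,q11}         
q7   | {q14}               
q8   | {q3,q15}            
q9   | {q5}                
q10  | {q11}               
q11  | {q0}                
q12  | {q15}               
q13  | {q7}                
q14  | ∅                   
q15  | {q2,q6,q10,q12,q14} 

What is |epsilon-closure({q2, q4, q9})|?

11

Start with {q2, q4, q9}.
From q2 via epsilon: add q1, q11.
From q4 via epsilon: add q3.
From q9 via epsilon: add q5.
From q3 via epsilon: add q13.
From q11 via epsilon: add q0.
From q13 via epsilon: add q7.
From q7 via epsilon: add q14.
epsilon-closure = {q0, q1, q2, q3, q4, q5, q7, q9, q11, q13, q14}, which has 11 states.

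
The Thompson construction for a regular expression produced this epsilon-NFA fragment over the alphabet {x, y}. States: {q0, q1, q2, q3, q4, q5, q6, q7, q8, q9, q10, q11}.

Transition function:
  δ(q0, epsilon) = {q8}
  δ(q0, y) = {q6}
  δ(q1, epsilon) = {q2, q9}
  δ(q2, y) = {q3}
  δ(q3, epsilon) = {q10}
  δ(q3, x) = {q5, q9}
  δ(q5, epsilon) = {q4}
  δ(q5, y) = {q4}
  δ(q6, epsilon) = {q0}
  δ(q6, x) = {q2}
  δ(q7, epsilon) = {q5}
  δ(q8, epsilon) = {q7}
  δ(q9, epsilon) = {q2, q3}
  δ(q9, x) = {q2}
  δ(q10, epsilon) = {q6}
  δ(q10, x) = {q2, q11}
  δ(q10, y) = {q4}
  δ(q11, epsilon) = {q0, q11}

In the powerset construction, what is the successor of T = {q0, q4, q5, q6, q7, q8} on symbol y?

{q0, q4, q5, q6, q7, q8}

q0 on y → {q6}.
q5 on y → {q4}.
No y-transition from q4, q6, q7, q8.
Union after reading y: {q4, q6}.
Now take the epsilon-closure:
From q6 via epsilon: add q0.
From q0 via epsilon: add q8.
From q8 via epsilon: add q7.
From q7 via epsilon: add q5.
No new states can be added; the closed set is {q0, q4, q5, q6, q7, q8}.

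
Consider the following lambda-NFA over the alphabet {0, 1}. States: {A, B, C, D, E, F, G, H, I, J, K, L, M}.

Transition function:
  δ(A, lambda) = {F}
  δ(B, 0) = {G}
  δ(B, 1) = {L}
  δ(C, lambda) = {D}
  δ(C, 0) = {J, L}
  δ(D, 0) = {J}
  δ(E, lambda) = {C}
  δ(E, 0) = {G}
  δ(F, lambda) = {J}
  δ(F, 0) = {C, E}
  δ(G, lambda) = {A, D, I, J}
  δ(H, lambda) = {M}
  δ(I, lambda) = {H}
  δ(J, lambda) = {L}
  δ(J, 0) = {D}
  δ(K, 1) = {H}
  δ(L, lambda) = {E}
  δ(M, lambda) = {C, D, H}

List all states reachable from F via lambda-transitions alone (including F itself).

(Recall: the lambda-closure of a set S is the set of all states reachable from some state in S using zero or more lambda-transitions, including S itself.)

Start with {F}.
From F via lambda: add J.
From J via lambda: add L.
From L via lambda: add E.
From E via lambda: add C.
From C via lambda: add D.
No new states can be added; the closed set is {C, D, E, F, J, L}.

{C, D, E, F, J, L}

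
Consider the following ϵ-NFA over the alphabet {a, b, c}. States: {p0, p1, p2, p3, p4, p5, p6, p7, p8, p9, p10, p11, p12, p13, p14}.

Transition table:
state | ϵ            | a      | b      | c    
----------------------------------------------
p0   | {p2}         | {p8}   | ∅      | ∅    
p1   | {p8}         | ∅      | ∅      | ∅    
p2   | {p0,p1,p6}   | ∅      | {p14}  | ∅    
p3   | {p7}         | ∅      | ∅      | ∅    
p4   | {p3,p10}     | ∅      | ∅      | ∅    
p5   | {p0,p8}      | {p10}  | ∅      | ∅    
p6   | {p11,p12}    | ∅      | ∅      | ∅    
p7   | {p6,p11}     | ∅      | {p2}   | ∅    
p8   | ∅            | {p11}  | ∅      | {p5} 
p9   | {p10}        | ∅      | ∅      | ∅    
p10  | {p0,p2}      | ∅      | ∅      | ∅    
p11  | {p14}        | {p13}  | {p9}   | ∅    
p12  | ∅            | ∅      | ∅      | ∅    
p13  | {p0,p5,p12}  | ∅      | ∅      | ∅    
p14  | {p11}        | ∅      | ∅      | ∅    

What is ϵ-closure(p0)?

Start with {p0}.
From p0 via ϵ: add p2.
From p2 via ϵ: add p1, p6.
From p1 via ϵ: add p8.
From p6 via ϵ: add p11, p12.
From p11 via ϵ: add p14.
No new states can be added; the closed set is {p0, p1, p2, p6, p8, p11, p12, p14}.

{p0, p1, p2, p6, p8, p11, p12, p14}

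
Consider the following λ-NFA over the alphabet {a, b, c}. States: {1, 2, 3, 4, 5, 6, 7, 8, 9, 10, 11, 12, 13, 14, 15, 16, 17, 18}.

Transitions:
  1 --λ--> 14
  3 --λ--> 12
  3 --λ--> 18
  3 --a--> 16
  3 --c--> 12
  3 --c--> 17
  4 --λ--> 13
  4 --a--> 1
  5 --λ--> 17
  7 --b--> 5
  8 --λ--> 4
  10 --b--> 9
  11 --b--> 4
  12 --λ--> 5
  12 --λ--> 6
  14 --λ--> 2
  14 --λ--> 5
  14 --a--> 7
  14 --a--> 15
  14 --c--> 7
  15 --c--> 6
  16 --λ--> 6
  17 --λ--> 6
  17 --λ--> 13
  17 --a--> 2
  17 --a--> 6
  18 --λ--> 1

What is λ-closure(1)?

{1, 2, 5, 6, 13, 14, 17}

Start with {1}.
From 1 via λ: add 14.
From 14 via λ: add 2, 5.
From 5 via λ: add 17.
From 17 via λ: add 6, 13.
No new states can be added; the closed set is {1, 2, 5, 6, 13, 14, 17}.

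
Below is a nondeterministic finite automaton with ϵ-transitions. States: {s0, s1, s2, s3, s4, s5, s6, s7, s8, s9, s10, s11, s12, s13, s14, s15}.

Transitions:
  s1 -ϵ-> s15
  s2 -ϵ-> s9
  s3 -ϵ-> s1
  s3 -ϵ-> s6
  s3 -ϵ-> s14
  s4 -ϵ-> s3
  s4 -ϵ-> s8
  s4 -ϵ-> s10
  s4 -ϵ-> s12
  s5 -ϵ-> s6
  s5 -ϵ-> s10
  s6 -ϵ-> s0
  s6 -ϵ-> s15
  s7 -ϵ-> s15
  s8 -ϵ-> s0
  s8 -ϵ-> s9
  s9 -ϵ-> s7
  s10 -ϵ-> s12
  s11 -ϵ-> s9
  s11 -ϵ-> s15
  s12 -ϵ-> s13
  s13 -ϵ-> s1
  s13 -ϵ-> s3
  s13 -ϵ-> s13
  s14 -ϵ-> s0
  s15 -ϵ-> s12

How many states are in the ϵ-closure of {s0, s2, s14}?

Start with {s0, s2, s14}.
From s2 via ϵ: add s9.
From s9 via ϵ: add s7.
From s7 via ϵ: add s15.
From s15 via ϵ: add s12.
From s12 via ϵ: add s13.
From s13 via ϵ: add s1, s3.
From s3 via ϵ: add s6.
ϵ-closure = {s0, s1, s2, s3, s6, s7, s9, s12, s13, s14, s15}, which has 11 states.

11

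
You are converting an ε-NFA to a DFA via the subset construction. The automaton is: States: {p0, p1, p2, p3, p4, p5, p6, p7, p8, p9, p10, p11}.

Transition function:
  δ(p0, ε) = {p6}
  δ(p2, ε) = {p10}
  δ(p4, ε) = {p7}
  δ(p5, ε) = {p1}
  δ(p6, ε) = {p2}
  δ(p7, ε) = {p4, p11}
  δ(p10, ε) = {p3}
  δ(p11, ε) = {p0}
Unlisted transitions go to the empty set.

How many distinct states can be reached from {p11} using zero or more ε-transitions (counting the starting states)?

Start with {p11}.
From p11 via ε: add p0.
From p0 via ε: add p6.
From p6 via ε: add p2.
From p2 via ε: add p10.
From p10 via ε: add p3.
ε-closure = {p0, p2, p3, p6, p10, p11}, which has 6 states.

6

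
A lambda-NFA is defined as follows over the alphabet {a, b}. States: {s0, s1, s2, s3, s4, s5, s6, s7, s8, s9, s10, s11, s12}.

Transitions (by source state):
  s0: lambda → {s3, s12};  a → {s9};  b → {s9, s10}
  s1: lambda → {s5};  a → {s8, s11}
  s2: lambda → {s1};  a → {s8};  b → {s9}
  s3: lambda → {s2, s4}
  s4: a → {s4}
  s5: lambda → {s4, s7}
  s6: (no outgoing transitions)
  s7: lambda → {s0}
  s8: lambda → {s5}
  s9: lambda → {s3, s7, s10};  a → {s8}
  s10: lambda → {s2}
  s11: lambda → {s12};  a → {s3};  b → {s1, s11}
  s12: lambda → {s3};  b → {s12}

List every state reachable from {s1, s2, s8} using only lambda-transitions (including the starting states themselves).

Start with {s1, s2, s8}.
From s1 via lambda: add s5.
From s5 via lambda: add s4, s7.
From s7 via lambda: add s0.
From s0 via lambda: add s3, s12.
No new states can be added; the closed set is {s0, s1, s2, s3, s4, s5, s7, s8, s12}.

{s0, s1, s2, s3, s4, s5, s7, s8, s12}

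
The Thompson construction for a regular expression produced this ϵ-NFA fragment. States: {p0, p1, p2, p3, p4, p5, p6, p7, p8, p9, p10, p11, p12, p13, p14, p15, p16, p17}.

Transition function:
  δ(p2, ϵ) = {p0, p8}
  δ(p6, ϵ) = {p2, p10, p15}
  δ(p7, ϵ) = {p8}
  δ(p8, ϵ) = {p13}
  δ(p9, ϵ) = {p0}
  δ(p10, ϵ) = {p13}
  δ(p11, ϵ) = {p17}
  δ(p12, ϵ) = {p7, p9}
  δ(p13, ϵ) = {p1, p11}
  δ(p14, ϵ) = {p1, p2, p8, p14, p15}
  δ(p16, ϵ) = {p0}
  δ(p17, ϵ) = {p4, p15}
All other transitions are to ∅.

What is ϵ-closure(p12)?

Start with {p12}.
From p12 via ϵ: add p7, p9.
From p7 via ϵ: add p8.
From p9 via ϵ: add p0.
From p8 via ϵ: add p13.
From p13 via ϵ: add p1, p11.
From p11 via ϵ: add p17.
From p17 via ϵ: add p4, p15.
No new states can be added; the closed set is {p0, p1, p4, p7, p8, p9, p11, p12, p13, p15, p17}.

{p0, p1, p4, p7, p8, p9, p11, p12, p13, p15, p17}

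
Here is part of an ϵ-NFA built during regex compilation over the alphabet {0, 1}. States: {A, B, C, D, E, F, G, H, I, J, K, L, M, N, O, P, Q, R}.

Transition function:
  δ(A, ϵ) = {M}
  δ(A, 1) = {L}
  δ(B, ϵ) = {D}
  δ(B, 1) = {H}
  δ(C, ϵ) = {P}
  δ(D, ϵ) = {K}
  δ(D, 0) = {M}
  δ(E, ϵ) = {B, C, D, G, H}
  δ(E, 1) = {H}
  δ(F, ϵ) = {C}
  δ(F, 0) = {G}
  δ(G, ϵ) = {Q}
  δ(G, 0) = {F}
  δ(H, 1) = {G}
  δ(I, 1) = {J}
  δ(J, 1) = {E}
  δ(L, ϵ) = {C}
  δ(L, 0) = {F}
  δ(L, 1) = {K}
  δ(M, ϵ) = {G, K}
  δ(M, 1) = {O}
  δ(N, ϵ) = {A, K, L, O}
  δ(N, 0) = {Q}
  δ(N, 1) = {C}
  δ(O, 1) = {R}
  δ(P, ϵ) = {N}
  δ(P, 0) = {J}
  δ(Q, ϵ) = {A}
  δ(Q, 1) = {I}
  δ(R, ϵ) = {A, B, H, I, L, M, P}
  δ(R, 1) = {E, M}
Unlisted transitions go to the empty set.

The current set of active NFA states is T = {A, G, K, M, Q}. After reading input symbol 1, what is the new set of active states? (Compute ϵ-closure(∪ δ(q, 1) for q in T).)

A on 1 → {L}.
M on 1 → {O}.
Q on 1 → {I}.
No 1-transition from G, K.
Union after reading 1: {I, L, O}.
Now take the ϵ-closure:
From L via ϵ: add C.
From C via ϵ: add P.
From P via ϵ: add N.
From N via ϵ: add A, K.
From A via ϵ: add M.
From M via ϵ: add G.
From G via ϵ: add Q.
No new states can be added; the closed set is {A, C, G, I, K, L, M, N, O, P, Q}.

{A, C, G, I, K, L, M, N, O, P, Q}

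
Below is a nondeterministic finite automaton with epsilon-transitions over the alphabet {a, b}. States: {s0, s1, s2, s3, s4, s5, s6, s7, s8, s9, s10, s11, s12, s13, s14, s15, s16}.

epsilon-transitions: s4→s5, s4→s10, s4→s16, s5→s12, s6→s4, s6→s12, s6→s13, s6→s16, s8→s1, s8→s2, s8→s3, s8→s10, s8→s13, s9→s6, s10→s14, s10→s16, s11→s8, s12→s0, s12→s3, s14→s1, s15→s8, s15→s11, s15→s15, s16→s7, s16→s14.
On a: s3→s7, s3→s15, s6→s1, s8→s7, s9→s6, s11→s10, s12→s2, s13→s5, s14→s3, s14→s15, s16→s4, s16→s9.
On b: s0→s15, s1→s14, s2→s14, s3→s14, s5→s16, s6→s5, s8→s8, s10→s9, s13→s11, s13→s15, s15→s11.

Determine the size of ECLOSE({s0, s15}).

12

Start with {s0, s15}.
From s15 via epsilon: add s8, s11.
From s8 via epsilon: add s1, s2, s3, s10, s13.
From s10 via epsilon: add s14, s16.
From s16 via epsilon: add s7.
epsilon-closure = {s0, s1, s2, s3, s7, s8, s10, s11, s13, s14, s15, s16}, which has 12 states.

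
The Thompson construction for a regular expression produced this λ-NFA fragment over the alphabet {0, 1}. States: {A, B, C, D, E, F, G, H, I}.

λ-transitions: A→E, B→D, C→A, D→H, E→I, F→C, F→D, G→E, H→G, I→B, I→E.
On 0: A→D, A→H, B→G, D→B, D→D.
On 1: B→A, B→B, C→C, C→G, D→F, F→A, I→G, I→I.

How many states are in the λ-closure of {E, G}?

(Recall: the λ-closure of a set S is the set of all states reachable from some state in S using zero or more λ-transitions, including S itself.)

6

Start with {E, G}.
From E via λ: add I.
From I via λ: add B.
From B via λ: add D.
From D via λ: add H.
λ-closure = {B, D, E, G, H, I}, which has 6 states.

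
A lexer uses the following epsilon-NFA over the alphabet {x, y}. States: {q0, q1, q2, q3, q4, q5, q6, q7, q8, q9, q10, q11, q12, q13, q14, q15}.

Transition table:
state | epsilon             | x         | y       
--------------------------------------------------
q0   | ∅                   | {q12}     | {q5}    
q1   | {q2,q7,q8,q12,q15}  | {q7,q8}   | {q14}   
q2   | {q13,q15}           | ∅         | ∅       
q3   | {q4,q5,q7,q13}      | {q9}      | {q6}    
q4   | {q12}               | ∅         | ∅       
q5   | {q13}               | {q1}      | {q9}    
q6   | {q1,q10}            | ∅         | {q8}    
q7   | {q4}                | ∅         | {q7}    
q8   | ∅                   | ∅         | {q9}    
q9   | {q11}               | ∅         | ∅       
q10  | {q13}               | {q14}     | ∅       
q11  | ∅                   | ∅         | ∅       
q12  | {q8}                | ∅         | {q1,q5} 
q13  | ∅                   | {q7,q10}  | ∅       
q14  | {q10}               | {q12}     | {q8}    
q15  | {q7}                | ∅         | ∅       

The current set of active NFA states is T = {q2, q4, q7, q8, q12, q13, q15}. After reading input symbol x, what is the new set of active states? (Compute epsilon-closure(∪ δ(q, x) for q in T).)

{q4, q7, q8, q10, q12, q13}

q13 on x → {q7, q10}.
No x-transition from q2, q4, q7, q8, q12, q15.
Union after reading x: {q7, q10}.
Now take the epsilon-closure:
From q7 via epsilon: add q4.
From q10 via epsilon: add q13.
From q4 via epsilon: add q12.
From q12 via epsilon: add q8.
No new states can be added; the closed set is {q4, q7, q8, q10, q12, q13}.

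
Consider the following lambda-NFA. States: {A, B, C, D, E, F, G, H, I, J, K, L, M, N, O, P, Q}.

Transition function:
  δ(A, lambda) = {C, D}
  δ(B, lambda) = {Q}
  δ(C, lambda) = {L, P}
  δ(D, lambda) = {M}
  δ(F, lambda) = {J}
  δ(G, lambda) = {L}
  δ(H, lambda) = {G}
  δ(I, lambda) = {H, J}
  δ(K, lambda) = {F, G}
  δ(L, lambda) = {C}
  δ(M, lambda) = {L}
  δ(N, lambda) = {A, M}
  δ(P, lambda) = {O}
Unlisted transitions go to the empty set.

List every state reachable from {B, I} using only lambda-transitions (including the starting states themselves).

Start with {B, I}.
From B via lambda: add Q.
From I via lambda: add H, J.
From H via lambda: add G.
From G via lambda: add L.
From L via lambda: add C.
From C via lambda: add P.
From P via lambda: add O.
No new states can be added; the closed set is {B, C, G, H, I, J, L, O, P, Q}.

{B, C, G, H, I, J, L, O, P, Q}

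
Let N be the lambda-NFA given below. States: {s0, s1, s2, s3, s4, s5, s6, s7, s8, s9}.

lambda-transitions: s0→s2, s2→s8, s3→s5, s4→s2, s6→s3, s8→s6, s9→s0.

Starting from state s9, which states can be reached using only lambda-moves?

{s0, s2, s3, s5, s6, s8, s9}

Start with {s9}.
From s9 via lambda: add s0.
From s0 via lambda: add s2.
From s2 via lambda: add s8.
From s8 via lambda: add s6.
From s6 via lambda: add s3.
From s3 via lambda: add s5.
No new states can be added; the closed set is {s0, s2, s3, s5, s6, s8, s9}.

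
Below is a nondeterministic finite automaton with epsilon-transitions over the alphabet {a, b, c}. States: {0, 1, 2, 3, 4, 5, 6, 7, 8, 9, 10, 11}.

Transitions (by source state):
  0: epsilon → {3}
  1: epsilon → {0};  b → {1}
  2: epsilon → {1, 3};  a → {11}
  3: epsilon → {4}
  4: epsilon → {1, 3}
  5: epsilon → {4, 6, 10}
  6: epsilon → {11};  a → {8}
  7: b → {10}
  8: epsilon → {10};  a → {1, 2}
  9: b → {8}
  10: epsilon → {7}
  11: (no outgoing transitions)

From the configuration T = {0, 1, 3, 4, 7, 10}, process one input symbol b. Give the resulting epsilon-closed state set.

{0, 1, 3, 4, 7, 10}

1 on b → {1}.
7 on b → {10}.
No b-transition from 0, 3, 4, 10.
Union after reading b: {1, 10}.
Now take the epsilon-closure:
From 1 via epsilon: add 0.
From 10 via epsilon: add 7.
From 0 via epsilon: add 3.
From 3 via epsilon: add 4.
No new states can be added; the closed set is {0, 1, 3, 4, 7, 10}.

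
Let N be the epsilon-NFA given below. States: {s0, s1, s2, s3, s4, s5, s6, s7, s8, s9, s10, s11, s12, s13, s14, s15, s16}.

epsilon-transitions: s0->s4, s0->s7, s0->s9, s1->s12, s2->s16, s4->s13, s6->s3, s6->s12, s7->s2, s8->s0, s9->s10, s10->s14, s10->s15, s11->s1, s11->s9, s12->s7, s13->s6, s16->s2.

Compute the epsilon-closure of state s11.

{s1, s2, s7, s9, s10, s11, s12, s14, s15, s16}

Start with {s11}.
From s11 via epsilon: add s1, s9.
From s1 via epsilon: add s12.
From s9 via epsilon: add s10.
From s10 via epsilon: add s14, s15.
From s12 via epsilon: add s7.
From s7 via epsilon: add s2.
From s2 via epsilon: add s16.
No new states can be added; the closed set is {s1, s2, s7, s9, s10, s11, s12, s14, s15, s16}.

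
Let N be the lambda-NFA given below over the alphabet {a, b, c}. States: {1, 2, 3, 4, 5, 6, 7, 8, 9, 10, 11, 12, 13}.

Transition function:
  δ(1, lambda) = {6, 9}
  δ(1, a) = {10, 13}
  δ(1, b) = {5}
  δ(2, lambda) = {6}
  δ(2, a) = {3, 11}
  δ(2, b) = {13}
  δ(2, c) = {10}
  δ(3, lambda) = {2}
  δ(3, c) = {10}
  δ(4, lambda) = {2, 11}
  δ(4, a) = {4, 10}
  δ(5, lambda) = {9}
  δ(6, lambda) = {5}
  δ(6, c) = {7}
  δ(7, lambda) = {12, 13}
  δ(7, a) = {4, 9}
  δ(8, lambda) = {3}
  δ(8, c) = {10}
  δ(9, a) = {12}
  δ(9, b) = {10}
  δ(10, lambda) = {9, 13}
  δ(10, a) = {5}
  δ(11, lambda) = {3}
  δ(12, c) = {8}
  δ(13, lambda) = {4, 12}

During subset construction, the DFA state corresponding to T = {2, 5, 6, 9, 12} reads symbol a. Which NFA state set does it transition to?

2 on a → {3, 11}.
9 on a → {12}.
No a-transition from 5, 6, 12.
Union after reading a: {3, 11, 12}.
Now take the lambda-closure:
From 3 via lambda: add 2.
From 2 via lambda: add 6.
From 6 via lambda: add 5.
From 5 via lambda: add 9.
No new states can be added; the closed set is {2, 3, 5, 6, 9, 11, 12}.

{2, 3, 5, 6, 9, 11, 12}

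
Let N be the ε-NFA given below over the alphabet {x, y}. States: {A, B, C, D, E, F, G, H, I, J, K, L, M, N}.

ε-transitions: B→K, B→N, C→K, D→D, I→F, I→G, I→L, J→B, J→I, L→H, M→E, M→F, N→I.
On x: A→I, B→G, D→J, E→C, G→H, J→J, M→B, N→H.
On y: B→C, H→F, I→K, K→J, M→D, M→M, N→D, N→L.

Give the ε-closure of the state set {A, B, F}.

{A, B, F, G, H, I, K, L, N}

Start with {A, B, F}.
From B via ε: add K, N.
From N via ε: add I.
From I via ε: add G, L.
From L via ε: add H.
No new states can be added; the closed set is {A, B, F, G, H, I, K, L, N}.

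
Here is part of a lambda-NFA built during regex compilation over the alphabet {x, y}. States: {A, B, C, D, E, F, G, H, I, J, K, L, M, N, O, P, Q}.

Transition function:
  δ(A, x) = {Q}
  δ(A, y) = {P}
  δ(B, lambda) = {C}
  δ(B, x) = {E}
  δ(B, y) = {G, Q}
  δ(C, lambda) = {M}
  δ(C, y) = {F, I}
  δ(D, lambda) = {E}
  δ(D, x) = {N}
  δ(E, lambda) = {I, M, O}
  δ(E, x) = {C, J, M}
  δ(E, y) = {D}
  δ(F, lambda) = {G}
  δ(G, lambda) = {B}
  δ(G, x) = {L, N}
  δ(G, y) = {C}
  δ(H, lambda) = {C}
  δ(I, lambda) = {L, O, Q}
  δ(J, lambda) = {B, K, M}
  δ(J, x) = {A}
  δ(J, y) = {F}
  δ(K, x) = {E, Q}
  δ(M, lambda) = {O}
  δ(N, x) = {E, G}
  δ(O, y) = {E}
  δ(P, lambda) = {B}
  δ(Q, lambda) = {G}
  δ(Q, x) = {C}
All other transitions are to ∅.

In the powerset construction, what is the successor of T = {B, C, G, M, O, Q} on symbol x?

{B, C, E, G, I, L, M, N, O, Q}

B on x → {E}.
G on x → {L, N}.
Q on x → {C}.
No x-transition from C, M, O.
Union after reading x: {C, E, L, N}.
Now take the lambda-closure:
From C via lambda: add M.
From E via lambda: add I, O.
From I via lambda: add Q.
From Q via lambda: add G.
From G via lambda: add B.
No new states can be added; the closed set is {B, C, E, G, I, L, M, N, O, Q}.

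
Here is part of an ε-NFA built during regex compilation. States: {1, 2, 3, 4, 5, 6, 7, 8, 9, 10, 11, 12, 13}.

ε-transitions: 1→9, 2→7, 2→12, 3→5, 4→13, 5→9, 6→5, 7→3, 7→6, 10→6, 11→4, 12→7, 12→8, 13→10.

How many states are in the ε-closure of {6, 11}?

Start with {6, 11}.
From 6 via ε: add 5.
From 11 via ε: add 4.
From 4 via ε: add 13.
From 5 via ε: add 9.
From 13 via ε: add 10.
ε-closure = {4, 5, 6, 9, 10, 11, 13}, which has 7 states.

7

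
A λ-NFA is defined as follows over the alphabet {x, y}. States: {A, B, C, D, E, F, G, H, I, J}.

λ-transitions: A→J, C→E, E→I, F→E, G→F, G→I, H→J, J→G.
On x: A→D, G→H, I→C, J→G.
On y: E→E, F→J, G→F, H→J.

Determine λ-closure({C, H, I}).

Start with {C, H, I}.
From C via λ: add E.
From H via λ: add J.
From J via λ: add G.
From G via λ: add F.
No new states can be added; the closed set is {C, E, F, G, H, I, J}.

{C, E, F, G, H, I, J}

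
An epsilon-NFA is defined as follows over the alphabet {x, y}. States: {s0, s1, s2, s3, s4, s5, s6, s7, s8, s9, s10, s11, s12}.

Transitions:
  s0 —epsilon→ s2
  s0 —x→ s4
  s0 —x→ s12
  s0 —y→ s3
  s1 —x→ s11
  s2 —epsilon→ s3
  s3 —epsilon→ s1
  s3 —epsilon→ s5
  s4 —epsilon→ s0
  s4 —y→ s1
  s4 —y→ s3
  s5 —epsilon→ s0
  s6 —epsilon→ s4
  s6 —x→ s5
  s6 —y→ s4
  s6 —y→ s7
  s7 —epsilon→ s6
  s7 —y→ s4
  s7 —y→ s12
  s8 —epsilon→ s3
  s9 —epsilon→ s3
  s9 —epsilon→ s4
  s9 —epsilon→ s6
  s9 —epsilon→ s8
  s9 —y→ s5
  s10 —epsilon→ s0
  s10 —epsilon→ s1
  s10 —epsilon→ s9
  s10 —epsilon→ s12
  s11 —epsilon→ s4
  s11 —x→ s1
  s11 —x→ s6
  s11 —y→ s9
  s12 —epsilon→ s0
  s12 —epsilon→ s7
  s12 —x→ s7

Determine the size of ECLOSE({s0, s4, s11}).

7

Start with {s0, s4, s11}.
From s0 via epsilon: add s2.
From s2 via epsilon: add s3.
From s3 via epsilon: add s1, s5.
epsilon-closure = {s0, s1, s2, s3, s4, s5, s11}, which has 7 states.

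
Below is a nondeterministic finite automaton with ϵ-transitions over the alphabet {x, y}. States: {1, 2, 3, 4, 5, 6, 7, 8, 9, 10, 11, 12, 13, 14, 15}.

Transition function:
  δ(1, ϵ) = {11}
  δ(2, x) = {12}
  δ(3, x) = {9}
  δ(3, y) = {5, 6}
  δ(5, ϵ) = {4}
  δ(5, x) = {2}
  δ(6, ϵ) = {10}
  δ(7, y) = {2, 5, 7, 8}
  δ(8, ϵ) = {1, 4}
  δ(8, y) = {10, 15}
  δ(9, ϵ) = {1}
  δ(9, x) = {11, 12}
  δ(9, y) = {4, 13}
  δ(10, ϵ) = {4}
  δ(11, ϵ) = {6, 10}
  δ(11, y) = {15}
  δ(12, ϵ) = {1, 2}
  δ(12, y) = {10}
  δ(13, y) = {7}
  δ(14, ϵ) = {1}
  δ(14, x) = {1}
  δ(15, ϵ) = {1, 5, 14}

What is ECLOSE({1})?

{1, 4, 6, 10, 11}

Start with {1}.
From 1 via ϵ: add 11.
From 11 via ϵ: add 6, 10.
From 10 via ϵ: add 4.
No new states can be added; the closed set is {1, 4, 6, 10, 11}.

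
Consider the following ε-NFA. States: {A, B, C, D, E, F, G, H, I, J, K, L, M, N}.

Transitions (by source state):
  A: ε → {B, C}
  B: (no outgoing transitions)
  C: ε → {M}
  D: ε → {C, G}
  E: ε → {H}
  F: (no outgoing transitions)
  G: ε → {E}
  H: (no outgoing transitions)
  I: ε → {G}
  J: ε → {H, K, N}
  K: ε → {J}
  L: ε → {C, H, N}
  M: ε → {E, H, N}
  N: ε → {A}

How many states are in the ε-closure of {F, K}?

10

Start with {F, K}.
From K via ε: add J.
From J via ε: add H, N.
From N via ε: add A.
From A via ε: add B, C.
From C via ε: add M.
From M via ε: add E.
ε-closure = {A, B, C, E, F, H, J, K, M, N}, which has 10 states.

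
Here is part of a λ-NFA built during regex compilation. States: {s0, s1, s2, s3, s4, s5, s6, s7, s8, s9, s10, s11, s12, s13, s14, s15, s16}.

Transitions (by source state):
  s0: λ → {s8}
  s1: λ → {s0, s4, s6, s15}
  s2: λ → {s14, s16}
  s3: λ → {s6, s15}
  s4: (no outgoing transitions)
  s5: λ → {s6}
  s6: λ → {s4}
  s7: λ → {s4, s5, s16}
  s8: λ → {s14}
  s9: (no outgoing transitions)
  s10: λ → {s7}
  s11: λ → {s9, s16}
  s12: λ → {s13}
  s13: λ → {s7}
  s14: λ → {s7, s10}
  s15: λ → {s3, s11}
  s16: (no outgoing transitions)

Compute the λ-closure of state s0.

Start with {s0}.
From s0 via λ: add s8.
From s8 via λ: add s14.
From s14 via λ: add s7, s10.
From s7 via λ: add s4, s5, s16.
From s5 via λ: add s6.
No new states can be added; the closed set is {s0, s4, s5, s6, s7, s8, s10, s14, s16}.

{s0, s4, s5, s6, s7, s8, s10, s14, s16}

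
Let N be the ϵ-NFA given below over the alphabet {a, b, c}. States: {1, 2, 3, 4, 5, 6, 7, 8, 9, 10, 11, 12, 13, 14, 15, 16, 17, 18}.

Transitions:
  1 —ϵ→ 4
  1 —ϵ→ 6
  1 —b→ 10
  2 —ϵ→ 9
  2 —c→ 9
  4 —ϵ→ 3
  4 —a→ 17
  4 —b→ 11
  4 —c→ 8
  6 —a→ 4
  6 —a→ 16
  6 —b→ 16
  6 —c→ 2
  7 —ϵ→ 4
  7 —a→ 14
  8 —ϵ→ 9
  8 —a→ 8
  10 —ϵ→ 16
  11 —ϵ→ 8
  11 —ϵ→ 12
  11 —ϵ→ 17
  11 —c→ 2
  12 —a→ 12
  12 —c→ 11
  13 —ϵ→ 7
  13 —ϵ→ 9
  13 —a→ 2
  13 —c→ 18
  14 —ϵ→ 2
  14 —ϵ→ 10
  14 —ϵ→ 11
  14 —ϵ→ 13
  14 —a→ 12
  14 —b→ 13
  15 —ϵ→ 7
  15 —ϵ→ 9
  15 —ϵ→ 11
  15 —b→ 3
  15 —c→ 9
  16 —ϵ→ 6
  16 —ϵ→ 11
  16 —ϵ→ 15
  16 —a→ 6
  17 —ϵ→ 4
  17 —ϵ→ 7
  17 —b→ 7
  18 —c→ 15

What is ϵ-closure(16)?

{3, 4, 6, 7, 8, 9, 11, 12, 15, 16, 17}

Start with {16}.
From 16 via ϵ: add 6, 11, 15.
From 11 via ϵ: add 8, 12, 17.
From 15 via ϵ: add 7, 9.
From 7 via ϵ: add 4.
From 4 via ϵ: add 3.
No new states can be added; the closed set is {3, 4, 6, 7, 8, 9, 11, 12, 15, 16, 17}.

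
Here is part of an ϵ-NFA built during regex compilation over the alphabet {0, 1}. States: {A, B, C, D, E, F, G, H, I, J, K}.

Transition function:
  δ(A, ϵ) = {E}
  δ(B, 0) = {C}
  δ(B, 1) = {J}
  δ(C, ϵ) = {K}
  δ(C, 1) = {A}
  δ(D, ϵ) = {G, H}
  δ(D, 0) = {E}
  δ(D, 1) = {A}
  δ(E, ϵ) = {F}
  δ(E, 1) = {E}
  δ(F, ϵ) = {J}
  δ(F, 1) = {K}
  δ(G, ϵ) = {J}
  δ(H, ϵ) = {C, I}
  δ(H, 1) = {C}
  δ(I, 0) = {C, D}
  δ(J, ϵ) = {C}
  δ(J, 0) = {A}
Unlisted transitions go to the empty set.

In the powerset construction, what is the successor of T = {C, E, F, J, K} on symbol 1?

{A, C, E, F, J, K}

C on 1 → {A}.
E on 1 → {E}.
F on 1 → {K}.
No 1-transition from J, K.
Union after reading 1: {A, E, K}.
Now take the ϵ-closure:
From E via ϵ: add F.
From F via ϵ: add J.
From J via ϵ: add C.
No new states can be added; the closed set is {A, C, E, F, J, K}.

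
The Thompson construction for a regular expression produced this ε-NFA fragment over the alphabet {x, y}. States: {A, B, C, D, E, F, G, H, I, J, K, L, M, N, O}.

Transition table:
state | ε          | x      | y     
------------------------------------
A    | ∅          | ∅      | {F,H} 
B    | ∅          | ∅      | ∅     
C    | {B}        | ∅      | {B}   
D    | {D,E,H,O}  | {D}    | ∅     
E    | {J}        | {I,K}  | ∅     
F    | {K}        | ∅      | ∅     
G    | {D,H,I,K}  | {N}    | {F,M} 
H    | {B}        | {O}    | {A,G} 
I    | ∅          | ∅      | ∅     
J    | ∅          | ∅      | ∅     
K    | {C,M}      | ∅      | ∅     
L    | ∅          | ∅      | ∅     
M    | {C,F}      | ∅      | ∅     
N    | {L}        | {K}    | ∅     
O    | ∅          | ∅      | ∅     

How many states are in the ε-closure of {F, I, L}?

Start with {F, I, L}.
From F via ε: add K.
From K via ε: add C, M.
From C via ε: add B.
ε-closure = {B, C, F, I, K, L, M}, which has 7 states.

7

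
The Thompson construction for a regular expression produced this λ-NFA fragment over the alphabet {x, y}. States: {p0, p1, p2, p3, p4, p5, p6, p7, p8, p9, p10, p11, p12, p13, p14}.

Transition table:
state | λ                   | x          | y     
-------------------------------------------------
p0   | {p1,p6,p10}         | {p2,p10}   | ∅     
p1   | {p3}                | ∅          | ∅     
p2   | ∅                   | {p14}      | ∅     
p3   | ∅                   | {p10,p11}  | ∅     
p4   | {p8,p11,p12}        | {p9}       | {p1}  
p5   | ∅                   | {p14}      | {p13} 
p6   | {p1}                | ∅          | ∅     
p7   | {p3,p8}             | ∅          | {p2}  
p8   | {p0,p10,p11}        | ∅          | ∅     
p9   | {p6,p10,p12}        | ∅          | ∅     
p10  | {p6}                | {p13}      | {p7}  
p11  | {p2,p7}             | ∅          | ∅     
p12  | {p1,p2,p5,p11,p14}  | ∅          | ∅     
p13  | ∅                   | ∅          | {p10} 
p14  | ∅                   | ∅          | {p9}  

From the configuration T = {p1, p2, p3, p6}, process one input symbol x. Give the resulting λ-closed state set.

p2 on x → {p14}.
p3 on x → {p10, p11}.
No x-transition from p1, p6.
Union after reading x: {p10, p11, p14}.
Now take the λ-closure:
From p10 via λ: add p6.
From p11 via λ: add p2, p7.
From p6 via λ: add p1.
From p7 via λ: add p3, p8.
From p8 via λ: add p0.
No new states can be added; the closed set is {p0, p1, p2, p3, p6, p7, p8, p10, p11, p14}.

{p0, p1, p2, p3, p6, p7, p8, p10, p11, p14}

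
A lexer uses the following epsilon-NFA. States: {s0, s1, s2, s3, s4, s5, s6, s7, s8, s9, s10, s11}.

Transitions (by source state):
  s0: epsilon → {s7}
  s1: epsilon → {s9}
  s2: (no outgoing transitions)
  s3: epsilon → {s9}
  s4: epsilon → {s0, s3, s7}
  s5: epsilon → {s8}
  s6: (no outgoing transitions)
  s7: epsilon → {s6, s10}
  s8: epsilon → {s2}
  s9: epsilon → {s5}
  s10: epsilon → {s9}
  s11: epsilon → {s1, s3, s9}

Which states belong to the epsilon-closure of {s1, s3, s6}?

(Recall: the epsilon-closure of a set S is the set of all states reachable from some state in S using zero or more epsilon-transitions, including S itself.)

{s1, s2, s3, s5, s6, s8, s9}

Start with {s1, s3, s6}.
From s1 via epsilon: add s9.
From s9 via epsilon: add s5.
From s5 via epsilon: add s8.
From s8 via epsilon: add s2.
No new states can be added; the closed set is {s1, s2, s3, s5, s6, s8, s9}.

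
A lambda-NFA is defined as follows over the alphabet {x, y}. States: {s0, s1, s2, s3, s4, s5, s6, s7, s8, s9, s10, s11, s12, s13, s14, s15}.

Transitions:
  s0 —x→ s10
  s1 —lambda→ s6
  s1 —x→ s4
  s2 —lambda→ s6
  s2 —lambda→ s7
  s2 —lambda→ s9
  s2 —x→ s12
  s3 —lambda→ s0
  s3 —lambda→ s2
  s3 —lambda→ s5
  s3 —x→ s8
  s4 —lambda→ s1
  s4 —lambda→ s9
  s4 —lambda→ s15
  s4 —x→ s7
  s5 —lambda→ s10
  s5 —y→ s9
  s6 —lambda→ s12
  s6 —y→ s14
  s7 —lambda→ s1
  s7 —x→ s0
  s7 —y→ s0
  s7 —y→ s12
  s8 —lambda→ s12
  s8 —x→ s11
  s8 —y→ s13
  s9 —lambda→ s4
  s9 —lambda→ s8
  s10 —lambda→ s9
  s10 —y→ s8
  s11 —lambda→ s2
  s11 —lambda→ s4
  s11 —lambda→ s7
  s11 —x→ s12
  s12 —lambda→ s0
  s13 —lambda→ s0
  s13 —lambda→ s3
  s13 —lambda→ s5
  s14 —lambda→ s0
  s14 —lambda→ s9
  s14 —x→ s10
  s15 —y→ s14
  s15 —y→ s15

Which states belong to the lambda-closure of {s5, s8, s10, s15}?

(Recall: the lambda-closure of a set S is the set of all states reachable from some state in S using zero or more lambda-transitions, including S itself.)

{s0, s1, s4, s5, s6, s8, s9, s10, s12, s15}

Start with {s5, s8, s10, s15}.
From s8 via lambda: add s12.
From s10 via lambda: add s9.
From s9 via lambda: add s4.
From s12 via lambda: add s0.
From s4 via lambda: add s1.
From s1 via lambda: add s6.
No new states can be added; the closed set is {s0, s1, s4, s5, s6, s8, s9, s10, s12, s15}.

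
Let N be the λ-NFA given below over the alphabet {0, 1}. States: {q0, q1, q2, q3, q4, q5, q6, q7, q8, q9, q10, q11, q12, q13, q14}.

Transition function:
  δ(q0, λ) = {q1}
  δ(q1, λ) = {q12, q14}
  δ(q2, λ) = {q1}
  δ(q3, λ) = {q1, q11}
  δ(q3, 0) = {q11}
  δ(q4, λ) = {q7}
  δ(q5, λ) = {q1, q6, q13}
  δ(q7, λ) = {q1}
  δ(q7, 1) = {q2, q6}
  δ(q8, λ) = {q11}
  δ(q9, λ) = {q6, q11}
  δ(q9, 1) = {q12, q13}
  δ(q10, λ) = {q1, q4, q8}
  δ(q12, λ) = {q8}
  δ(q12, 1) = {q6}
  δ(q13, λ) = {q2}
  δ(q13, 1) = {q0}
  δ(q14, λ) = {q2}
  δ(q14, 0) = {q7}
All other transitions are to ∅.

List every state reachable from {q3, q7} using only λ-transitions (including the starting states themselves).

Start with {q3, q7}.
From q3 via λ: add q1, q11.
From q1 via λ: add q12, q14.
From q12 via λ: add q8.
From q14 via λ: add q2.
No new states can be added; the closed set is {q1, q2, q3, q7, q8, q11, q12, q14}.

{q1, q2, q3, q7, q8, q11, q12, q14}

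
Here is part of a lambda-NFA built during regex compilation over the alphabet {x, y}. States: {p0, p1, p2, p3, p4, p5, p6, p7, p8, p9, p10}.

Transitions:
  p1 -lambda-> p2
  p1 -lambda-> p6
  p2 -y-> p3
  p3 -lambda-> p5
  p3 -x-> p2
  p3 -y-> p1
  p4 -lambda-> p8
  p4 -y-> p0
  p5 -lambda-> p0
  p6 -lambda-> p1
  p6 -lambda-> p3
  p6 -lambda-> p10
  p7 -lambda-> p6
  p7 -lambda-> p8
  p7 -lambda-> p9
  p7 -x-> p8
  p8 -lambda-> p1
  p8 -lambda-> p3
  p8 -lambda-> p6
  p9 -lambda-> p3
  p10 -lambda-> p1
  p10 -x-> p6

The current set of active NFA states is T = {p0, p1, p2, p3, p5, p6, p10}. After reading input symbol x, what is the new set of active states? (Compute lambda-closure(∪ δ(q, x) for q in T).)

p3 on x → {p2}.
p10 on x → {p6}.
No x-transition from p0, p1, p2, p5, p6.
Union after reading x: {p2, p6}.
Now take the lambda-closure:
From p6 via lambda: add p1, p3, p10.
From p3 via lambda: add p5.
From p5 via lambda: add p0.
No new states can be added; the closed set is {p0, p1, p2, p3, p5, p6, p10}.

{p0, p1, p2, p3, p5, p6, p10}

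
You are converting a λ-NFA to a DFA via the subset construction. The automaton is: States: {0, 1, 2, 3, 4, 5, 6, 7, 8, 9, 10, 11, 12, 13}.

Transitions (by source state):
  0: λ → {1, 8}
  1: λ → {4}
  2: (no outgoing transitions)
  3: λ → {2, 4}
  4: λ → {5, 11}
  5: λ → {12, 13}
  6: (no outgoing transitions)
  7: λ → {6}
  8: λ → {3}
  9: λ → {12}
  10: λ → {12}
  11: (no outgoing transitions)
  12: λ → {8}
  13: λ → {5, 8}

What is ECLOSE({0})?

{0, 1, 2, 3, 4, 5, 8, 11, 12, 13}

Start with {0}.
From 0 via λ: add 1, 8.
From 1 via λ: add 4.
From 8 via λ: add 3.
From 3 via λ: add 2.
From 4 via λ: add 5, 11.
From 5 via λ: add 12, 13.
No new states can be added; the closed set is {0, 1, 2, 3, 4, 5, 8, 11, 12, 13}.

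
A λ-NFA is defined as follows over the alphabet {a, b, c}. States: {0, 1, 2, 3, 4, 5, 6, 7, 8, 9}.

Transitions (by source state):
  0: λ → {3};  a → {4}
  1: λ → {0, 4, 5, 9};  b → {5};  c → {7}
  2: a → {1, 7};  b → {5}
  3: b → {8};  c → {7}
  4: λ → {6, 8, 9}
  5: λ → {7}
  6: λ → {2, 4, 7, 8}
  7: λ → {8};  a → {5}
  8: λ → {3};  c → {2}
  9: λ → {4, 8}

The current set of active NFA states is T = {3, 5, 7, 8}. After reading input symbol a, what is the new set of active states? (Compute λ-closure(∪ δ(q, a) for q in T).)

7 on a → {5}.
No a-transition from 3, 5, 8.
Union after reading a: {5}.
Now take the λ-closure:
From 5 via λ: add 7.
From 7 via λ: add 8.
From 8 via λ: add 3.
No new states can be added; the closed set is {3, 5, 7, 8}.

{3, 5, 7, 8}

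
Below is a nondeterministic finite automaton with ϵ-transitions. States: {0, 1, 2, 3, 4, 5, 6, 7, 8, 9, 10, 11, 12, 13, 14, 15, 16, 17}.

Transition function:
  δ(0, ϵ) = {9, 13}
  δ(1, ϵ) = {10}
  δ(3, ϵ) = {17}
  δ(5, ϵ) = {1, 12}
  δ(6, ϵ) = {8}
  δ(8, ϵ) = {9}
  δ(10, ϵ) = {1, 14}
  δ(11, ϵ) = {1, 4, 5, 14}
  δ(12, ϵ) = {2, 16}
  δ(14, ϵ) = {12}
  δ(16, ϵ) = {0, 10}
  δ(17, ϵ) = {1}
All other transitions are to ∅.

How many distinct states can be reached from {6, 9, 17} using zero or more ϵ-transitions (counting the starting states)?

12

Start with {6, 9, 17}.
From 6 via ϵ: add 8.
From 17 via ϵ: add 1.
From 1 via ϵ: add 10.
From 10 via ϵ: add 14.
From 14 via ϵ: add 12.
From 12 via ϵ: add 2, 16.
From 16 via ϵ: add 0.
From 0 via ϵ: add 13.
ϵ-closure = {0, 1, 2, 6, 8, 9, 10, 12, 13, 14, 16, 17}, which has 12 states.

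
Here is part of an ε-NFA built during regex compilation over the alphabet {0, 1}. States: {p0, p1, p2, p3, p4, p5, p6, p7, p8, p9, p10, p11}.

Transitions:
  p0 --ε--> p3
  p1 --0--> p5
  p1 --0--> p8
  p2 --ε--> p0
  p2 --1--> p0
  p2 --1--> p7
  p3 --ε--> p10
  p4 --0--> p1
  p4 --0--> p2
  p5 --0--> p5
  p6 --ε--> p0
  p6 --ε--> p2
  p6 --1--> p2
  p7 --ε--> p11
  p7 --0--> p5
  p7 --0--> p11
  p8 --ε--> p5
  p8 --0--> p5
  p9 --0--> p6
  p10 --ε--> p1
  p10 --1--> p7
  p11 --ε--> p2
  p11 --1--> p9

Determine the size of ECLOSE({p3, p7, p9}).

Start with {p3, p7, p9}.
From p3 via ε: add p10.
From p7 via ε: add p11.
From p10 via ε: add p1.
From p11 via ε: add p2.
From p2 via ε: add p0.
ε-closure = {p0, p1, p2, p3, p7, p9, p10, p11}, which has 8 states.

8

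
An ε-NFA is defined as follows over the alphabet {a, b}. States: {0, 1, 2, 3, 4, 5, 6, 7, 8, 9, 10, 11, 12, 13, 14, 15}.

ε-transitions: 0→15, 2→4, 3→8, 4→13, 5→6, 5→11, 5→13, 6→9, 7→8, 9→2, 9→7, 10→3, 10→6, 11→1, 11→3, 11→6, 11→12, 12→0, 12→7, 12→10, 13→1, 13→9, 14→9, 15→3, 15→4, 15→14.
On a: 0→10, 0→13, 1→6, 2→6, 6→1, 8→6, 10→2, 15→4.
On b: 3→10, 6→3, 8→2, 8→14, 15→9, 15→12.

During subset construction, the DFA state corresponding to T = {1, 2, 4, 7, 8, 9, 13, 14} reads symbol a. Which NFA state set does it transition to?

1 on a → {6}.
2 on a → {6}.
8 on a → {6}.
No a-transition from 4, 7, 9, 13, 14.
Union after reading a: {6}.
Now take the ε-closure:
From 6 via ε: add 9.
From 9 via ε: add 2, 7.
From 2 via ε: add 4.
From 7 via ε: add 8.
From 4 via ε: add 13.
From 13 via ε: add 1.
No new states can be added; the closed set is {1, 2, 4, 6, 7, 8, 9, 13}.

{1, 2, 4, 6, 7, 8, 9, 13}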